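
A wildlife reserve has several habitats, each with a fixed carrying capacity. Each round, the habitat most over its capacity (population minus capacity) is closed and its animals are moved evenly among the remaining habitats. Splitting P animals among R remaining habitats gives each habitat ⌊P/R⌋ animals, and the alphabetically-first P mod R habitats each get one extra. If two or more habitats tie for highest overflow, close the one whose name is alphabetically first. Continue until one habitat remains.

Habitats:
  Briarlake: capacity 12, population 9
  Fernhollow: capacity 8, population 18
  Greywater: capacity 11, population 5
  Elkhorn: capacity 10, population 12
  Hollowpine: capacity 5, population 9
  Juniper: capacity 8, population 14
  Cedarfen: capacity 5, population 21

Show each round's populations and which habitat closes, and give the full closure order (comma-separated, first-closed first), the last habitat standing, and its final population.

Round 1: Briarlake=9 Cedarfen=21 Elkhorn=12 Fernhollow=18 Greywater=5 Hollowpine=9 Juniper=14 → close Cedarfen (overflow 16)
  21÷6 = 3 each, +1 to first 3
Round 2: Briarlake=13 Elkhorn=16 Fernhollow=22 Greywater=8 Hollowpine=12 Juniper=17 → close Fernhollow (overflow 14)
  22÷5 = 4 each, +1 to first 2
Round 3: Briarlake=18 Elkhorn=21 Greywater=12 Hollowpine=16 Juniper=21 → close Juniper (overflow 13)
  21÷4 = 5 each, +1 to first 1
Round 4: Briarlake=24 Elkhorn=26 Greywater=17 Hollowpine=21 → close Elkhorn (overflow 16)
  26÷3 = 8 each, +1 to first 2
Round 5: Briarlake=33 Greywater=26 Hollowpine=29 → close Hollowpine (overflow 24)
  29÷2 = 14 each, +1 to first 1
Round 6: Briarlake=48 Greywater=40 → close Briarlake (overflow 36)
  48÷1 = 48 each, +1 to first 0

Closure order: Cedarfen, Fernhollow, Juniper, Elkhorn, Hollowpine, Briarlake
Last habitat: Greywater with 88 animals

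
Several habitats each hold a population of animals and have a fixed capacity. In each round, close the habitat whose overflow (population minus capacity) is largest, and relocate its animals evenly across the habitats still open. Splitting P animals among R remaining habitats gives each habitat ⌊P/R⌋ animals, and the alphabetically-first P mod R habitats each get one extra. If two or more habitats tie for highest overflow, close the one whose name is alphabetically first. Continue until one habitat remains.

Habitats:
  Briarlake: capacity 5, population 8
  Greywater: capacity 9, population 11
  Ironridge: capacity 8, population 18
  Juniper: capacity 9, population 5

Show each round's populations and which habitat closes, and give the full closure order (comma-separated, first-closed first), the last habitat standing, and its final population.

Round 1: Briarlake=8 Greywater=11 Ironridge=18 Juniper=5 → close Ironridge (overflow 10)
  18÷3 = 6 each, +1 to first 0
Round 2: Briarlake=14 Greywater=17 Juniper=11 → close Briarlake (overflow 9)
  14÷2 = 7 each, +1 to first 0
Round 3: Greywater=24 Juniper=18 → close Greywater (overflow 15)
  24÷1 = 24 each, +1 to first 0

Closure order: Ironridge, Briarlake, Greywater
Last habitat: Juniper with 42 animals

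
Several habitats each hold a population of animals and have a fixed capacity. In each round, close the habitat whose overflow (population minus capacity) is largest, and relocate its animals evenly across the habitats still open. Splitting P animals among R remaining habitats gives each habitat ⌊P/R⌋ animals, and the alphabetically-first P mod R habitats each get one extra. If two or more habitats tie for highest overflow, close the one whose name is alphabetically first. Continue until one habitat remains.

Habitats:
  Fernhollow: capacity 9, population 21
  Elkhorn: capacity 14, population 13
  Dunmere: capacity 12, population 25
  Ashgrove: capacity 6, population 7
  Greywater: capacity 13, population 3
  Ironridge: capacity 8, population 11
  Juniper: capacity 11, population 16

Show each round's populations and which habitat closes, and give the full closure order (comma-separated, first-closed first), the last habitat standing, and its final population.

Round 1: Ashgrove=7 Dunmere=25 Elkhorn=13 Fernhollow=21 Greywater=3 Ironridge=11 Juniper=16 → close Dunmere (overflow 13)
  25÷6 = 4 each, +1 to first 1
Round 2: Ashgrove=12 Elkhorn=17 Fernhollow=25 Greywater=7 Ironridge=15 Juniper=20 → close Fernhollow (overflow 16)
  25÷5 = 5 each, +1 to first 0
Round 3: Ashgrove=17 Elkhorn=22 Greywater=12 Ironridge=20 Juniper=25 → close Juniper (overflow 14)
  25÷4 = 6 each, +1 to first 1
Round 4: Ashgrove=24 Elkhorn=28 Greywater=18 Ironridge=26 → close Ashgrove (overflow 18)
  24÷3 = 8 each, +1 to first 0
Round 5: Elkhorn=36 Greywater=26 Ironridge=34 → close Ironridge (overflow 26)
  34÷2 = 17 each, +1 to first 0
Round 6: Elkhorn=53 Greywater=43 → close Elkhorn (overflow 39)
  53÷1 = 53 each, +1 to first 0

Closure order: Dunmere, Fernhollow, Juniper, Ashgrove, Ironridge, Elkhorn
Last habitat: Greywater with 96 animals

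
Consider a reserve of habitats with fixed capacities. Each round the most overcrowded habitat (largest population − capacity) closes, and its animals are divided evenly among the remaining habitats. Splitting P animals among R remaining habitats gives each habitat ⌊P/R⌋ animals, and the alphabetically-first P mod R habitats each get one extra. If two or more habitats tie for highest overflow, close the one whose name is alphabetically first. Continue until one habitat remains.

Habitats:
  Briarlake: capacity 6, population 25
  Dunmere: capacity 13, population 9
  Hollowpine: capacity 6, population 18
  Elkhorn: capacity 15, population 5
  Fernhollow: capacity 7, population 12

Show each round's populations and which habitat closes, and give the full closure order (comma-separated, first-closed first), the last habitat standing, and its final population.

Closure order: Briarlake, Hollowpine, Fernhollow, Dunmere
Last habitat: Elkhorn with 69 animals

Round 1: Briarlake=25 Dunmere=9 Elkhorn=5 Fernhollow=12 Hollowpine=18 → close Briarlake (overflow 19)
  25÷4 = 6 each, +1 to first 1
Round 2: Dunmere=16 Elkhorn=11 Fernhollow=18 Hollowpine=24 → close Hollowpine (overflow 18)
  24÷3 = 8 each, +1 to first 0
Round 3: Dunmere=24 Elkhorn=19 Fernhollow=26 → close Fernhollow (overflow 19)
  26÷2 = 13 each, +1 to first 0
Round 4: Dunmere=37 Elkhorn=32 → close Dunmere (overflow 24)
  37÷1 = 37 each, +1 to first 0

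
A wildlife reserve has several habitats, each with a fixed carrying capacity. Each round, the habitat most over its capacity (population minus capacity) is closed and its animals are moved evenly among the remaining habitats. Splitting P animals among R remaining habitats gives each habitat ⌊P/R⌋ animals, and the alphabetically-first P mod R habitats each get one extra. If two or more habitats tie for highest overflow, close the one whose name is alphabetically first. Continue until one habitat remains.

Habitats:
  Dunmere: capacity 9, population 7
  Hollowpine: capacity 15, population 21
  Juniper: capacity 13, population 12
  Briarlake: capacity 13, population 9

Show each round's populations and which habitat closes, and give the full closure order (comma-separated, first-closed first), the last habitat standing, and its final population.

Closure order: Hollowpine, Juniper, Dunmere
Last habitat: Briarlake with 49 animals

Round 1: Briarlake=9 Dunmere=7 Hollowpine=21 Juniper=12 → close Hollowpine (overflow 6)
  21÷3 = 7 each, +1 to first 0
Round 2: Briarlake=16 Dunmere=14 Juniper=19 → close Juniper (overflow 6)
  19÷2 = 9 each, +1 to first 1
Round 3: Briarlake=26 Dunmere=23 → close Dunmere (overflow 14)
  23÷1 = 23 each, +1 to first 0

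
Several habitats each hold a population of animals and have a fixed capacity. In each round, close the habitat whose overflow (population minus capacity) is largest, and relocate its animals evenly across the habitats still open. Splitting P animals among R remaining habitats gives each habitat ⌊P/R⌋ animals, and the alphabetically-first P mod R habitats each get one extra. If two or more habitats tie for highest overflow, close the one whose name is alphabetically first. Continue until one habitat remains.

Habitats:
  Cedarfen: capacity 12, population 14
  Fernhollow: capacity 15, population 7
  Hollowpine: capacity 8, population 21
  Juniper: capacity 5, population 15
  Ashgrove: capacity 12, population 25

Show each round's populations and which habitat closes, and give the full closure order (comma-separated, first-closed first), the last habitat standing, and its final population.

Round 1: Ashgrove=25 Cedarfen=14 Fernhollow=7 Hollowpine=21 Juniper=15 → close Ashgrove (overflow 13)
  25÷4 = 6 each, +1 to first 1
Round 2: Cedarfen=21 Fernhollow=13 Hollowpine=27 Juniper=21 → close Hollowpine (overflow 19)
  27÷3 = 9 each, +1 to first 0
Round 3: Cedarfen=30 Fernhollow=22 Juniper=30 → close Juniper (overflow 25)
  30÷2 = 15 each, +1 to first 0
Round 4: Cedarfen=45 Fernhollow=37 → close Cedarfen (overflow 33)
  45÷1 = 45 each, +1 to first 0

Closure order: Ashgrove, Hollowpine, Juniper, Cedarfen
Last habitat: Fernhollow with 82 animals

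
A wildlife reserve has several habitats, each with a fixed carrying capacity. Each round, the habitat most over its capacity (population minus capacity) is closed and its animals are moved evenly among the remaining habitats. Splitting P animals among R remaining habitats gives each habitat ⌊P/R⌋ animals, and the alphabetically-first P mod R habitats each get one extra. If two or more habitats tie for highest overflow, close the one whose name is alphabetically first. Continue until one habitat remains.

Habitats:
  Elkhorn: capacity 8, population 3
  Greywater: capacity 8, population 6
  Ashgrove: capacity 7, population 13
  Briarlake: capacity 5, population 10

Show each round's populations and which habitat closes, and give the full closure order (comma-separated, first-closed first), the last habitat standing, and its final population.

Closure order: Ashgrove, Briarlake, Greywater
Last habitat: Elkhorn with 32 animals

Round 1: Ashgrove=13 Briarlake=10 Elkhorn=3 Greywater=6 → close Ashgrove (overflow 6)
  13÷3 = 4 each, +1 to first 1
Round 2: Briarlake=15 Elkhorn=7 Greywater=10 → close Briarlake (overflow 10)
  15÷2 = 7 each, +1 to first 1
Round 3: Elkhorn=15 Greywater=17 → close Greywater (overflow 9)
  17÷1 = 17 each, +1 to first 0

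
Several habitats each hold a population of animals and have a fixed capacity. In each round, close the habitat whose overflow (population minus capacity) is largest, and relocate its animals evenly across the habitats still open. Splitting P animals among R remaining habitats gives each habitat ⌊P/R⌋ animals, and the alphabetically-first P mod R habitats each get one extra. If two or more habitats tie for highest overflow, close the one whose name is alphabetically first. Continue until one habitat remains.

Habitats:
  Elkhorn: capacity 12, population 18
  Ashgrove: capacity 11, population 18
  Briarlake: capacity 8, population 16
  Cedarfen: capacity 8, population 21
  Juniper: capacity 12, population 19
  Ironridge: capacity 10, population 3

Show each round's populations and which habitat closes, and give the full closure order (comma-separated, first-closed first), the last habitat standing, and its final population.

Closure order: Cedarfen, Ashgrove, Briarlake, Elkhorn, Juniper
Last habitat: Ironridge with 95 animals

Round 1: Ashgrove=18 Briarlake=16 Cedarfen=21 Elkhorn=18 Ironridge=3 Juniper=19 → close Cedarfen (overflow 13)
  21÷5 = 4 each, +1 to first 1
Round 2: Ashgrove=23 Briarlake=20 Elkhorn=22 Ironridge=7 Juniper=23 → close Ashgrove (overflow 12)
  23÷4 = 5 each, +1 to first 3
Round 3: Briarlake=26 Elkhorn=28 Ironridge=13 Juniper=28 → close Briarlake (overflow 18)
  26÷3 = 8 each, +1 to first 2
Round 4: Elkhorn=37 Ironridge=22 Juniper=36 → close Elkhorn (overflow 25)
  37÷2 = 18 each, +1 to first 1
Round 5: Ironridge=41 Juniper=54 → close Juniper (overflow 42)
  54÷1 = 54 each, +1 to first 0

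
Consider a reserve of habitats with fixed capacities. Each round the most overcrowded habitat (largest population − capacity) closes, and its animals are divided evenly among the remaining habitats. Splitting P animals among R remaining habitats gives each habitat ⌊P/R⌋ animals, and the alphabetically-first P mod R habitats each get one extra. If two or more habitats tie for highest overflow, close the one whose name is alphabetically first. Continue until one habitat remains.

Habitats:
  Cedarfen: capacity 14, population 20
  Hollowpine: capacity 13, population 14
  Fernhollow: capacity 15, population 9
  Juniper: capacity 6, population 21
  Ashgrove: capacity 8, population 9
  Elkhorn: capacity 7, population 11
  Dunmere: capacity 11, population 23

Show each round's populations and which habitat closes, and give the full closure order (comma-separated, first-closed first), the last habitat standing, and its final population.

Round 1: Ashgrove=9 Cedarfen=20 Dunmere=23 Elkhorn=11 Fernhollow=9 Hollowpine=14 Juniper=21 → close Juniper (overflow 15)
  21÷6 = 3 each, +1 to first 3
Round 2: Ashgrove=13 Cedarfen=24 Dunmere=27 Elkhorn=14 Fernhollow=12 Hollowpine=17 → close Dunmere (overflow 16)
  27÷5 = 5 each, +1 to first 2
Round 3: Ashgrove=19 Cedarfen=30 Elkhorn=19 Fernhollow=17 Hollowpine=22 → close Cedarfen (overflow 16)
  30÷4 = 7 each, +1 to first 2
Round 4: Ashgrove=27 Elkhorn=27 Fernhollow=24 Hollowpine=29 → close Elkhorn (overflow 20)
  27÷3 = 9 each, +1 to first 0
Round 5: Ashgrove=36 Fernhollow=33 Hollowpine=38 → close Ashgrove (overflow 28)
  36÷2 = 18 each, +1 to first 0
Round 6: Fernhollow=51 Hollowpine=56 → close Hollowpine (overflow 43)
  56÷1 = 56 each, +1 to first 0

Closure order: Juniper, Dunmere, Cedarfen, Elkhorn, Ashgrove, Hollowpine
Last habitat: Fernhollow with 107 animals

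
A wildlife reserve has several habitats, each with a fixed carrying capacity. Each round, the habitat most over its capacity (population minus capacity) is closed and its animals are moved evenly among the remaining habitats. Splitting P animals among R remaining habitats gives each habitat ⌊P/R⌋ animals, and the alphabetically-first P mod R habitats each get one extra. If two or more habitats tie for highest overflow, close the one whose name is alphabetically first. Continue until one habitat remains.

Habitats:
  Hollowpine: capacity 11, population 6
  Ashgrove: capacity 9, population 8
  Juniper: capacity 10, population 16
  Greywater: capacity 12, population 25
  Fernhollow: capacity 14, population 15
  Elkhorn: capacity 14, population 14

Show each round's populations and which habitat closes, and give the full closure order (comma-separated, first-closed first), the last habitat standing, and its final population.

Round 1: Ashgrove=8 Elkhorn=14 Fernhollow=15 Greywater=25 Hollowpine=6 Juniper=16 → close Greywater (overflow 13)
  25÷5 = 5 each, +1 to first 0
Round 2: Ashgrove=13 Elkhorn=19 Fernhollow=20 Hollowpine=11 Juniper=21 → close Juniper (overflow 11)
  21÷4 = 5 each, +1 to first 1
Round 3: Ashgrove=19 Elkhorn=24 Fernhollow=25 Hollowpine=16 → close Fernhollow (overflow 11)
  25÷3 = 8 each, +1 to first 1
Round 4: Ashgrove=28 Elkhorn=32 Hollowpine=24 → close Ashgrove (overflow 19)
  28÷2 = 14 each, +1 to first 0
Round 5: Elkhorn=46 Hollowpine=38 → close Elkhorn (overflow 32)
  46÷1 = 46 each, +1 to first 0

Closure order: Greywater, Juniper, Fernhollow, Ashgrove, Elkhorn
Last habitat: Hollowpine with 84 animals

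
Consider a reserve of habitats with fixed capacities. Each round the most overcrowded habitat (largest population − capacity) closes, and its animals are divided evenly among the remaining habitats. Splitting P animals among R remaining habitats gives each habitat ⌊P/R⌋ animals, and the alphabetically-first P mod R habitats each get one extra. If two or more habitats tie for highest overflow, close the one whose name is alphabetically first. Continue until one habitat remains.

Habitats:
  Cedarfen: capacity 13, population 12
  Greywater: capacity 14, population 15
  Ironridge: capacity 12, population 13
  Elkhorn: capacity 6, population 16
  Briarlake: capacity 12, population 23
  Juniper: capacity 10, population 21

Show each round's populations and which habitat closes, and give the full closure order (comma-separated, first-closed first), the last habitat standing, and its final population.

Closure order: Briarlake, Elkhorn, Juniper, Greywater, Cedarfen
Last habitat: Ironridge with 100 animals

Round 1: Briarlake=23 Cedarfen=12 Elkhorn=16 Greywater=15 Ironridge=13 Juniper=21 → close Briarlake (overflow 11)
  23÷5 = 4 each, +1 to first 3
Round 2: Cedarfen=17 Elkhorn=21 Greywater=20 Ironridge=17 Juniper=25 → close Elkhorn (overflow 15)
  21÷4 = 5 each, +1 to first 1
Round 3: Cedarfen=23 Greywater=25 Ironridge=22 Juniper=30 → close Juniper (overflow 20)
  30÷3 = 10 each, +1 to first 0
Round 4: Cedarfen=33 Greywater=35 Ironridge=32 → close Greywater (overflow 21)
  35÷2 = 17 each, +1 to first 1
Round 5: Cedarfen=51 Ironridge=49 → close Cedarfen (overflow 38)
  51÷1 = 51 each, +1 to first 0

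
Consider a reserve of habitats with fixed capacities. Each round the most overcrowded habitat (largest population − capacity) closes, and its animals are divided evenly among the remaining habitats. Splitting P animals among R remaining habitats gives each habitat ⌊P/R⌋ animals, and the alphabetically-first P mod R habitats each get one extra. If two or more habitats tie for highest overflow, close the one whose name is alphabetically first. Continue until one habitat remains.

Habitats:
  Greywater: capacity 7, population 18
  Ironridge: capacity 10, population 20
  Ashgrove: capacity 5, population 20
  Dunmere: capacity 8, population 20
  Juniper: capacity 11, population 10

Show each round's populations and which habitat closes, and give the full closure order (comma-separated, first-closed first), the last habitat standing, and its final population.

Round 1: Ashgrove=20 Dunmere=20 Greywater=18 Ironridge=20 Juniper=10 → close Ashgrove (overflow 15)
  20÷4 = 5 each, +1 to first 0
Round 2: Dunmere=25 Greywater=23 Ironridge=25 Juniper=15 → close Dunmere (overflow 17)
  25÷3 = 8 each, +1 to first 1
Round 3: Greywater=32 Ironridge=33 Juniper=23 → close Greywater (overflow 25)
  32÷2 = 16 each, +1 to first 0
Round 4: Ironridge=49 Juniper=39 → close Ironridge (overflow 39)
  49÷1 = 49 each, +1 to first 0

Closure order: Ashgrove, Dunmere, Greywater, Ironridge
Last habitat: Juniper with 88 animals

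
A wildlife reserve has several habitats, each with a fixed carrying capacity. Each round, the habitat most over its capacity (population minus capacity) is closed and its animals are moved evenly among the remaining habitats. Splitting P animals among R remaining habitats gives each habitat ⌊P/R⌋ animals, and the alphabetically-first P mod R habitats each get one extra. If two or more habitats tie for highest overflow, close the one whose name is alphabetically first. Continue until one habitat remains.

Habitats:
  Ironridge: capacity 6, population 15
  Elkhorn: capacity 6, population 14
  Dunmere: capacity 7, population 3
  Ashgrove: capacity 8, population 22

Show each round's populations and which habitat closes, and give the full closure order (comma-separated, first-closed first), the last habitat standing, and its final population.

Round 1: Ashgrove=22 Dunmere=3 Elkhorn=14 Ironridge=15 → close Ashgrove (overflow 14)
  22÷3 = 7 each, +1 to first 1
Round 2: Dunmere=11 Elkhorn=21 Ironridge=22 → close Ironridge (overflow 16)
  22÷2 = 11 each, +1 to first 0
Round 3: Dunmere=22 Elkhorn=32 → close Elkhorn (overflow 26)
  32÷1 = 32 each, +1 to first 0

Closure order: Ashgrove, Ironridge, Elkhorn
Last habitat: Dunmere with 54 animals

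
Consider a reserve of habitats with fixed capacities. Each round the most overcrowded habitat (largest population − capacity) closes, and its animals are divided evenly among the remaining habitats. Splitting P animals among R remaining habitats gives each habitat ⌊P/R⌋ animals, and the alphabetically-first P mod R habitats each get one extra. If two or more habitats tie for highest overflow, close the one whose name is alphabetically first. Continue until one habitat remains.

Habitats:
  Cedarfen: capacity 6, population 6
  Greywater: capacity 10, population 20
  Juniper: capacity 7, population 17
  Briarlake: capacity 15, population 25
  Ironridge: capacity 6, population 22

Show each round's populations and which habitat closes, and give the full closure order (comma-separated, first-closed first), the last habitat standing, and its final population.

Closure order: Ironridge, Briarlake, Greywater, Juniper
Last habitat: Cedarfen with 90 animals

Round 1: Briarlake=25 Cedarfen=6 Greywater=20 Ironridge=22 Juniper=17 → close Ironridge (overflow 16)
  22÷4 = 5 each, +1 to first 2
Round 2: Briarlake=31 Cedarfen=12 Greywater=25 Juniper=22 → close Briarlake (overflow 16)
  31÷3 = 10 each, +1 to first 1
Round 3: Cedarfen=23 Greywater=35 Juniper=32 → close Greywater (overflow 25)
  35÷2 = 17 each, +1 to first 1
Round 4: Cedarfen=41 Juniper=49 → close Juniper (overflow 42)
  49÷1 = 49 each, +1 to first 0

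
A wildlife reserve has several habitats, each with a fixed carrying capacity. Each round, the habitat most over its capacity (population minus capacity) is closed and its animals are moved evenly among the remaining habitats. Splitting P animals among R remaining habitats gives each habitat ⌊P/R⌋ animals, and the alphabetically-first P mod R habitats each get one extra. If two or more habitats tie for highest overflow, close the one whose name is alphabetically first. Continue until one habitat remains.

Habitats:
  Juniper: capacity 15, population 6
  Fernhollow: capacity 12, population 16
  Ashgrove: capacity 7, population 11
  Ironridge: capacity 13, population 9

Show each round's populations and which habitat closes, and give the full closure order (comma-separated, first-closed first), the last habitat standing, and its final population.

Closure order: Ashgrove, Fernhollow, Ironridge
Last habitat: Juniper with 42 animals

Round 1: Ashgrove=11 Fernhollow=16 Ironridge=9 Juniper=6 → close Ashgrove (overflow 4)
  11÷3 = 3 each, +1 to first 2
Round 2: Fernhollow=20 Ironridge=13 Juniper=9 → close Fernhollow (overflow 8)
  20÷2 = 10 each, +1 to first 0
Round 3: Ironridge=23 Juniper=19 → close Ironridge (overflow 10)
  23÷1 = 23 each, +1 to first 0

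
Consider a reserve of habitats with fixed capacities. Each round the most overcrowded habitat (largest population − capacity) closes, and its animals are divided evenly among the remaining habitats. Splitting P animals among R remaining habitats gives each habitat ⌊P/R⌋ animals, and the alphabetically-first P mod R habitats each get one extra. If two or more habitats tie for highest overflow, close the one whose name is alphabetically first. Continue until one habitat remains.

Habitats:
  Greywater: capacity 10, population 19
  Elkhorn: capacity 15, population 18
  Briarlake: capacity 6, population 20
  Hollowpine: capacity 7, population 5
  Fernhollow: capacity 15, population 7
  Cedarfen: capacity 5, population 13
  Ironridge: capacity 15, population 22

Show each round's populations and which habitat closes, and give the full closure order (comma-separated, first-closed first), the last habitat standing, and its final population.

Closure order: Briarlake, Cedarfen, Greywater, Ironridge, Elkhorn, Hollowpine
Last habitat: Fernhollow with 104 animals

Round 1: Briarlake=20 Cedarfen=13 Elkhorn=18 Fernhollow=7 Greywater=19 Hollowpine=5 Ironridge=22 → close Briarlake (overflow 14)
  20÷6 = 3 each, +1 to first 2
Round 2: Cedarfen=17 Elkhorn=22 Fernhollow=10 Greywater=22 Hollowpine=8 Ironridge=25 → close Cedarfen (overflow 12)
  17÷5 = 3 each, +1 to first 2
Round 3: Elkhorn=26 Fernhollow=14 Greywater=25 Hollowpine=11 Ironridge=28 → close Greywater (overflow 15)
  25÷4 = 6 each, +1 to first 1
Round 4: Elkhorn=33 Fernhollow=20 Hollowpine=17 Ironridge=34 → close Ironridge (overflow 19)
  34÷3 = 11 each, +1 to first 1
Round 5: Elkhorn=45 Fernhollow=31 Hollowpine=28 → close Elkhorn (overflow 30)
  45÷2 = 22 each, +1 to first 1
Round 6: Fernhollow=54 Hollowpine=50 → close Hollowpine (overflow 43)
  50÷1 = 50 each, +1 to first 0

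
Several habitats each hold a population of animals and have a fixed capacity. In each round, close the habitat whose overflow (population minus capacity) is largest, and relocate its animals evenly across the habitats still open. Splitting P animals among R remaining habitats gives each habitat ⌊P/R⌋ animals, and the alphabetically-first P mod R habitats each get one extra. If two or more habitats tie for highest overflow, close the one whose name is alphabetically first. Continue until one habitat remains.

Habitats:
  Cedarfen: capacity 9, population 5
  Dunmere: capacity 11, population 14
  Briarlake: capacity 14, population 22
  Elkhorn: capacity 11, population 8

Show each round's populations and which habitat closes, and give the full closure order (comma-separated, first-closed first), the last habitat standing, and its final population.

Closure order: Briarlake, Dunmere, Cedarfen
Last habitat: Elkhorn with 49 animals

Round 1: Briarlake=22 Cedarfen=5 Dunmere=14 Elkhorn=8 → close Briarlake (overflow 8)
  22÷3 = 7 each, +1 to first 1
Round 2: Cedarfen=13 Dunmere=21 Elkhorn=15 → close Dunmere (overflow 10)
  21÷2 = 10 each, +1 to first 1
Round 3: Cedarfen=24 Elkhorn=25 → close Cedarfen (overflow 15)
  24÷1 = 24 each, +1 to first 0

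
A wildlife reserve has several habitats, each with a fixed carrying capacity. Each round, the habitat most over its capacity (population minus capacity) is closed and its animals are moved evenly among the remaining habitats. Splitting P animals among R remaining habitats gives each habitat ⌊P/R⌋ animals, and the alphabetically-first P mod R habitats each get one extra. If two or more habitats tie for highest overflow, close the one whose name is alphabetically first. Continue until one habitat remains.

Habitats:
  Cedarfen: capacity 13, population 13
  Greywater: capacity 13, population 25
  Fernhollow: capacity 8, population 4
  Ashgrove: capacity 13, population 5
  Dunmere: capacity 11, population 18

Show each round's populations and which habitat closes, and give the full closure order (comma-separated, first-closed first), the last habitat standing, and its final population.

Round 1: Ashgrove=5 Cedarfen=13 Dunmere=18 Fernhollow=4 Greywater=25 → close Greywater (overflow 12)
  25÷4 = 6 each, +1 to first 1
Round 2: Ashgrove=12 Cedarfen=19 Dunmere=24 Fernhollow=10 → close Dunmere (overflow 13)
  24÷3 = 8 each, +1 to first 0
Round 3: Ashgrove=20 Cedarfen=27 Fernhollow=18 → close Cedarfen (overflow 14)
  27÷2 = 13 each, +1 to first 1
Round 4: Ashgrove=34 Fernhollow=31 → close Fernhollow (overflow 23)
  31÷1 = 31 each, +1 to first 0

Closure order: Greywater, Dunmere, Cedarfen, Fernhollow
Last habitat: Ashgrove with 65 animals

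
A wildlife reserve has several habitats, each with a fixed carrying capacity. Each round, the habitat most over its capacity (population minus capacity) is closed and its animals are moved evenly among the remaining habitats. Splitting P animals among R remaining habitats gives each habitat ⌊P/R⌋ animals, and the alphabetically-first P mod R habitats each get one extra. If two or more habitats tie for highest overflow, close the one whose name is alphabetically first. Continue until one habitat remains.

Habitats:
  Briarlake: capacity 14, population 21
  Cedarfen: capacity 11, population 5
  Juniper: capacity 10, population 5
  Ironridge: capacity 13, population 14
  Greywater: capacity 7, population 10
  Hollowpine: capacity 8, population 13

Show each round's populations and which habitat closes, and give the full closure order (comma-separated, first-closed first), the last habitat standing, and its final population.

Round 1: Briarlake=21 Cedarfen=5 Greywater=10 Hollowpine=13 Ironridge=14 Juniper=5 → close Briarlake (overflow 7)
  21÷5 = 4 each, +1 to first 1
Round 2: Cedarfen=10 Greywater=14 Hollowpine=17 Ironridge=18 Juniper=9 → close Hollowpine (overflow 9)
  17÷4 = 4 each, +1 to first 1
Round 3: Cedarfen=15 Greywater=18 Ironridge=22 Juniper=13 → close Greywater (overflow 11)
  18÷3 = 6 each, +1 to first 0
Round 4: Cedarfen=21 Ironridge=28 Juniper=19 → close Ironridge (overflow 15)
  28÷2 = 14 each, +1 to first 0
Round 5: Cedarfen=35 Juniper=33 → close Cedarfen (overflow 24)
  35÷1 = 35 each, +1 to first 0

Closure order: Briarlake, Hollowpine, Greywater, Ironridge, Cedarfen
Last habitat: Juniper with 68 animals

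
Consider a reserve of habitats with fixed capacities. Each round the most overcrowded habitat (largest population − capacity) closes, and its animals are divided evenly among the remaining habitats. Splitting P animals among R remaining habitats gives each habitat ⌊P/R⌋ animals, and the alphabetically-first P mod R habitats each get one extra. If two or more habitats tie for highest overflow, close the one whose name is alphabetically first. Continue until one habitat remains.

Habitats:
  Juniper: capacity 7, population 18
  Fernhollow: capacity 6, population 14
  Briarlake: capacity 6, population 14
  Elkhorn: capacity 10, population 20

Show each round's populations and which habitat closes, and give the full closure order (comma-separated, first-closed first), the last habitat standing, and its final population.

Closure order: Juniper, Elkhorn, Briarlake
Last habitat: Fernhollow with 66 animals

Round 1: Briarlake=14 Elkhorn=20 Fernhollow=14 Juniper=18 → close Juniper (overflow 11)
  18÷3 = 6 each, +1 to first 0
Round 2: Briarlake=20 Elkhorn=26 Fernhollow=20 → close Elkhorn (overflow 16)
  26÷2 = 13 each, +1 to first 0
Round 3: Briarlake=33 Fernhollow=33 → close Briarlake (overflow 27)
  33÷1 = 33 each, +1 to first 0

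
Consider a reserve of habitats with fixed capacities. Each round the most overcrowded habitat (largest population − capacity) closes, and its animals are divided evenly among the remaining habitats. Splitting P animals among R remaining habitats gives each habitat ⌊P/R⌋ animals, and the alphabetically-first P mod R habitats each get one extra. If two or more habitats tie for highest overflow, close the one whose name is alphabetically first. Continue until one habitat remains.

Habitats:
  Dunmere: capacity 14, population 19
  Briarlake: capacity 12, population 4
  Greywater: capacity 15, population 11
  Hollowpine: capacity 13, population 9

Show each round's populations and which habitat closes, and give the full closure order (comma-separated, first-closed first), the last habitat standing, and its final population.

Round 1: Briarlake=4 Dunmere=19 Greywater=11 Hollowpine=9 → close Dunmere (overflow 5)
  19÷3 = 6 each, +1 to first 1
Round 2: Briarlake=11 Greywater=17 Hollowpine=15 → close Greywater (overflow 2)
  17÷2 = 8 each, +1 to first 1
Round 3: Briarlake=20 Hollowpine=23 → close Hollowpine (overflow 10)
  23÷1 = 23 each, +1 to first 0

Closure order: Dunmere, Greywater, Hollowpine
Last habitat: Briarlake with 43 animals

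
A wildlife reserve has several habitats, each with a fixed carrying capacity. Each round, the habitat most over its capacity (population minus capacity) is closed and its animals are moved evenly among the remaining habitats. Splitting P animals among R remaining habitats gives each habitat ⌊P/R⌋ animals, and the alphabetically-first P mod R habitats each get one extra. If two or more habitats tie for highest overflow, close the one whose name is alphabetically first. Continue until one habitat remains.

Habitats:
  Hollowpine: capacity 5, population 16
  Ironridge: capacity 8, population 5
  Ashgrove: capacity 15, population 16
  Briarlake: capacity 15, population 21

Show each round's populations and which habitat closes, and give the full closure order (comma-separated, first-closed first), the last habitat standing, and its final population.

Closure order: Hollowpine, Briarlake, Ashgrove
Last habitat: Ironridge with 58 animals

Round 1: Ashgrove=16 Briarlake=21 Hollowpine=16 Ironridge=5 → close Hollowpine (overflow 11)
  16÷3 = 5 each, +1 to first 1
Round 2: Ashgrove=22 Briarlake=26 Ironridge=10 → close Briarlake (overflow 11)
  26÷2 = 13 each, +1 to first 0
Round 3: Ashgrove=35 Ironridge=23 → close Ashgrove (overflow 20)
  35÷1 = 35 each, +1 to first 0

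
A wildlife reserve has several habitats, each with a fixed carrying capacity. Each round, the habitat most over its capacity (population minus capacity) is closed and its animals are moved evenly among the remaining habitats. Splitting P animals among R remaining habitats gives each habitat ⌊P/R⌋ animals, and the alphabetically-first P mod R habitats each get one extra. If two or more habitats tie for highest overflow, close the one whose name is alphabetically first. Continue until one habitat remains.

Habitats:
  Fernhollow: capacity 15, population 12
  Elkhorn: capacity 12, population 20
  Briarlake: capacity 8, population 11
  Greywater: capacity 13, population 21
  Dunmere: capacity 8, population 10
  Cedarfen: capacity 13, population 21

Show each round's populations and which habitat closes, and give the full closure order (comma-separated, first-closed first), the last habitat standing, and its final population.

Closure order: Cedarfen, Elkhorn, Greywater, Briarlake, Dunmere
Last habitat: Fernhollow with 95 animals

Round 1: Briarlake=11 Cedarfen=21 Dunmere=10 Elkhorn=20 Fernhollow=12 Greywater=21 → close Cedarfen (overflow 8)
  21÷5 = 4 each, +1 to first 1
Round 2: Briarlake=16 Dunmere=14 Elkhorn=24 Fernhollow=16 Greywater=25 → close Elkhorn (overflow 12)
  24÷4 = 6 each, +1 to first 0
Round 3: Briarlake=22 Dunmere=20 Fernhollow=22 Greywater=31 → close Greywater (overflow 18)
  31÷3 = 10 each, +1 to first 1
Round 4: Briarlake=33 Dunmere=30 Fernhollow=32 → close Briarlake (overflow 25)
  33÷2 = 16 each, +1 to first 1
Round 5: Dunmere=47 Fernhollow=48 → close Dunmere (overflow 39)
  47÷1 = 47 each, +1 to first 0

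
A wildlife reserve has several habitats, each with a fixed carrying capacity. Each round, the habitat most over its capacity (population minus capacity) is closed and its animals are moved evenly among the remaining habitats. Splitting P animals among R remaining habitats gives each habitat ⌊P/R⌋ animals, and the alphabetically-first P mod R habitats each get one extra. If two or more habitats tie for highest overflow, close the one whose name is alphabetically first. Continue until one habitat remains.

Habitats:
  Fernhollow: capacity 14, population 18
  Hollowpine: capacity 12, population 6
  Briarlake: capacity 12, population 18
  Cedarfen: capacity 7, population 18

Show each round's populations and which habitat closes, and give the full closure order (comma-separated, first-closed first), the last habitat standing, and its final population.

Closure order: Cedarfen, Briarlake, Fernhollow
Last habitat: Hollowpine with 60 animals

Round 1: Briarlake=18 Cedarfen=18 Fernhollow=18 Hollowpine=6 → close Cedarfen (overflow 11)
  18÷3 = 6 each, +1 to first 0
Round 2: Briarlake=24 Fernhollow=24 Hollowpine=12 → close Briarlake (overflow 12)
  24÷2 = 12 each, +1 to first 0
Round 3: Fernhollow=36 Hollowpine=24 → close Fernhollow (overflow 22)
  36÷1 = 36 each, +1 to first 0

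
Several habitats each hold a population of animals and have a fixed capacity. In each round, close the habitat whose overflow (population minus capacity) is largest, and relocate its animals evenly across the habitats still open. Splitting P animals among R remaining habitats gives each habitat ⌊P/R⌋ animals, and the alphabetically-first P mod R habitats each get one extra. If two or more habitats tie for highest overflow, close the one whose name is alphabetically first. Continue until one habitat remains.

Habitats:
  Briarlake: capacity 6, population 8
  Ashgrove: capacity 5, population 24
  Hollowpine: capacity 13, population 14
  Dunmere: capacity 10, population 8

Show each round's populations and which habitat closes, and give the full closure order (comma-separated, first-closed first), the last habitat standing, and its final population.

Round 1: Ashgrove=24 Briarlake=8 Dunmere=8 Hollowpine=14 → close Ashgrove (overflow 19)
  24÷3 = 8 each, +1 to first 0
Round 2: Briarlake=16 Dunmere=16 Hollowpine=22 → close Briarlake (overflow 10)
  16÷2 = 8 each, +1 to first 0
Round 3: Dunmere=24 Hollowpine=30 → close Hollowpine (overflow 17)
  30÷1 = 30 each, +1 to first 0

Closure order: Ashgrove, Briarlake, Hollowpine
Last habitat: Dunmere with 54 animals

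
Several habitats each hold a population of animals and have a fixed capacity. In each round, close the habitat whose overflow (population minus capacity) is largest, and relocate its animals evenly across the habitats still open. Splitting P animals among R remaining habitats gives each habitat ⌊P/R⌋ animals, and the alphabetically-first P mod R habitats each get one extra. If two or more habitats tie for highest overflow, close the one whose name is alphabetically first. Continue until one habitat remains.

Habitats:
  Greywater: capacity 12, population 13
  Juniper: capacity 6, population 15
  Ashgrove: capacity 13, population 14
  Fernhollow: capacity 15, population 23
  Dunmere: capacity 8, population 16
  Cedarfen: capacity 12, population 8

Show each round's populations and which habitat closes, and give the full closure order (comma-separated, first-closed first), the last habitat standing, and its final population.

Round 1: Ashgrove=14 Cedarfen=8 Dunmere=16 Fernhollow=23 Greywater=13 Juniper=15 → close Juniper (overflow 9)
  15÷5 = 3 each, +1 to first 0
Round 2: Ashgrove=17 Cedarfen=11 Dunmere=19 Fernhollow=26 Greywater=16 → close Dunmere (overflow 11)
  19÷4 = 4 each, +1 to first 3
Round 3: Ashgrove=22 Cedarfen=16 Fernhollow=31 Greywater=20 → close Fernhollow (overflow 16)
  31÷3 = 10 each, +1 to first 1
Round 4: Ashgrove=33 Cedarfen=26 Greywater=30 → close Ashgrove (overflow 20)
  33÷2 = 16 each, +1 to first 1
Round 5: Cedarfen=43 Greywater=46 → close Greywater (overflow 34)
  46÷1 = 46 each, +1 to first 0

Closure order: Juniper, Dunmere, Fernhollow, Ashgrove, Greywater
Last habitat: Cedarfen with 89 animals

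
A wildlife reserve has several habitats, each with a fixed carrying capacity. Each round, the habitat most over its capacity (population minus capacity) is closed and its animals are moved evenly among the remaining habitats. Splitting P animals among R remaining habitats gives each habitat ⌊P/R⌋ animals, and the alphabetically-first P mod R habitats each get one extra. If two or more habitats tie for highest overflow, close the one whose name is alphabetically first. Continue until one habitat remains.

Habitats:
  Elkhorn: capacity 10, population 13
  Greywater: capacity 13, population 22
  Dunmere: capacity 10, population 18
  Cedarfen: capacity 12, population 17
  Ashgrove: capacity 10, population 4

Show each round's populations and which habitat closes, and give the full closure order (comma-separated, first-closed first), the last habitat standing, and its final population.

Round 1: Ashgrove=4 Cedarfen=17 Dunmere=18 Elkhorn=13 Greywater=22 → close Greywater (overflow 9)
  22÷4 = 5 each, +1 to first 2
Round 2: Ashgrove=10 Cedarfen=23 Dunmere=23 Elkhorn=18 → close Dunmere (overflow 13)
  23÷3 = 7 each, +1 to first 2
Round 3: Ashgrove=18 Cedarfen=31 Elkhorn=25 → close Cedarfen (overflow 19)
  31÷2 = 15 each, +1 to first 1
Round 4: Ashgrove=34 Elkhorn=40 → close Elkhorn (overflow 30)
  40÷1 = 40 each, +1 to first 0

Closure order: Greywater, Dunmere, Cedarfen, Elkhorn
Last habitat: Ashgrove with 74 animals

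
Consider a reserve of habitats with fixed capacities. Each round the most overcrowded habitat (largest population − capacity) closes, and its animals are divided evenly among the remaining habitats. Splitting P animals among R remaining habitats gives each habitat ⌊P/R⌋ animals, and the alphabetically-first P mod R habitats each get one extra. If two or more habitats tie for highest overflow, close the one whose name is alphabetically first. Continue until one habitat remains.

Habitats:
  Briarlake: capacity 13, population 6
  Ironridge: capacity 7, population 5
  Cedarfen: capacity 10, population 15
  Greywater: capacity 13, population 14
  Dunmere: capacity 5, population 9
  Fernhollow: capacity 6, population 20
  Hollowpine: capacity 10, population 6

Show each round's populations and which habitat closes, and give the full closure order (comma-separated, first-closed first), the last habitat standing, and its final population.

Closure order: Fernhollow, Cedarfen, Dunmere, Greywater, Ironridge, Briarlake
Last habitat: Hollowpine with 75 animals

Round 1: Briarlake=6 Cedarfen=15 Dunmere=9 Fernhollow=20 Greywater=14 Hollowpine=6 Ironridge=5 → close Fernhollow (overflow 14)
  20÷6 = 3 each, +1 to first 2
Round 2: Briarlake=10 Cedarfen=19 Dunmere=12 Greywater=17 Hollowpine=9 Ironridge=8 → close Cedarfen (overflow 9)
  19÷5 = 3 each, +1 to first 4
Round 3: Briarlake=14 Dunmere=16 Greywater=21 Hollowpine=13 Ironridge=11 → close Dunmere (overflow 11)
  16÷4 = 4 each, +1 to first 0
Round 4: Briarlake=18 Greywater=25 Hollowpine=17 Ironridge=15 → close Greywater (overflow 12)
  25÷3 = 8 each, +1 to first 1
Round 5: Briarlake=27 Hollowpine=25 Ironridge=23 → close Ironridge (overflow 16)
  23÷2 = 11 each, +1 to first 1
Round 6: Briarlake=39 Hollowpine=36 → close Briarlake (overflow 26)
  39÷1 = 39 each, +1 to first 0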